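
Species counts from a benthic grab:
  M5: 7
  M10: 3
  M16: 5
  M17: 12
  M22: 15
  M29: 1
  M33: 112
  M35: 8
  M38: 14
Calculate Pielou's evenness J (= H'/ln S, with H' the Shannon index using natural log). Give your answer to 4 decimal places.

0.6138

Total N = 7+3+5+12+15+1+112+8+14 = 177, so the proportions are 0.039548, 0.016949, 0.028249, 0.067797, 0.084746, 0.00565, 0.632768, 0.045198, 0.079096 (working shown to 6 dp, full precision carried).
H' = −Σ pᵢ ln pᵢ = −((-0.127750) + (-0.069111) + (-0.100755) + (-0.182457) + (-0.209161) + (-0.029244) + (-0.289587) + (-0.139964) + (-0.200674)) = 1.348702.
With S = 9 species, ln S = 2.197225, so J = 1.348702/2.197225 = 0.613821, i.e. 0.6138 to 4 decimal places.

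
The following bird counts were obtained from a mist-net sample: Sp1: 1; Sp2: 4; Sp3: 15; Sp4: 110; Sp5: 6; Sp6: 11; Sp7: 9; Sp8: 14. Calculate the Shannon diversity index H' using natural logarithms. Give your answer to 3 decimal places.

1.271

Total N = 1+4+15+110+6+11+9+14 = 170, so the proportions are 0.00588, 0.02353, 0.08824, 0.64706, 0.03529, 0.06471, 0.05294, 0.08235 (working shown to 5 dp, full precision carried).
Each pᵢ ln pᵢ term: 0.00588×(-5.13580)=-0.03021, 0.02353×(-3.74950)=-0.08822, 0.08824×(-2.42775)=-0.21421, 0.64706×(-0.43532)=-0.28168, 0.03529×(-3.34404)=-0.11802, 0.06471×(-2.73790)=-0.17716, 0.05294×(-2.93857)=-0.15557, 0.08235×(-2.49674)=-0.20561.
Sum = -1.27069, so H' = 1.271.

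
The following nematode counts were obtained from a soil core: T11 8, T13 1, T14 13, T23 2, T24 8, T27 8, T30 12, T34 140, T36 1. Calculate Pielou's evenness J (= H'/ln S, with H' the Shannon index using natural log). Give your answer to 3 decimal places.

0.494

Total N = 8+1+13+2+8+8+12+140+1 = 193, so the proportions are 0.04145, 0.00518, 0.06736, 0.01036, 0.04145, 0.04145, 0.06218, 0.72539, 0.00518 (working shown to 5 dp, full precision carried).
H' = −Σ pᵢ ln pᵢ = −((-0.13195) + (-0.02727) + (-0.18171) + (-0.04735) + (-0.13195) + (-0.13195) + (-0.17271) + (-0.23288) + (-0.02727)) = 1.08504.
With S = 9 species, ln S = 2.19722, so J = 1.08504/2.19722 = 0.49382, i.e. 0.494 to 3 decimal places.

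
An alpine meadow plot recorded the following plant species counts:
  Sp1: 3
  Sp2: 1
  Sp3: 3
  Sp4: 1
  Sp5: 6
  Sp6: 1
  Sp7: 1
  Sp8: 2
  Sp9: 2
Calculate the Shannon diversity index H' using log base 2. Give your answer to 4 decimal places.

2.8710

Total N = 3+1+3+1+6+1+1+2+2 = 20, so the proportions are 0.15, 0.05, 0.15, 0.05, 0.3, 0.05, 0.05, 0.1, 0.1 (working shown to 6 dp, full precision carried).
Each pᵢ log₂ pᵢ term: 0.15×(-2.736966)=-0.410545, 0.05×(-4.321928)=-0.216096, 0.15×(-2.736966)=-0.410545, 0.05×(-4.321928)=-0.216096, 0.3×(-1.736966)=-0.521090, 0.05×(-4.321928)=-0.216096, 0.05×(-4.321928)=-0.216096, 0.1×(-3.321928)=-0.332193, 0.1×(-3.321928)=-0.332193.
Sum = -2.870951, so H' = 2.8710.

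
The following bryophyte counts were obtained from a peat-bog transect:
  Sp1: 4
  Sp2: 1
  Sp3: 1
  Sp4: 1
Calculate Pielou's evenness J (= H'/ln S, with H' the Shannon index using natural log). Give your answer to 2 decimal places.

0.83

Total N = 4+1+1+1 = 7, so the proportions are 0.5714, 0.1429, 0.1429, 0.1429 (working shown to 4 dp, full precision carried).
H' = −Σ pᵢ ln pᵢ = −((-0.3198) + (-0.2780) + (-0.2780) + (-0.2780)) = 1.1537.
With S = 4 species, ln S = 1.3863, so J = 1.1537/1.3863 = 0.8322, i.e. 0.83 to 2 decimal places.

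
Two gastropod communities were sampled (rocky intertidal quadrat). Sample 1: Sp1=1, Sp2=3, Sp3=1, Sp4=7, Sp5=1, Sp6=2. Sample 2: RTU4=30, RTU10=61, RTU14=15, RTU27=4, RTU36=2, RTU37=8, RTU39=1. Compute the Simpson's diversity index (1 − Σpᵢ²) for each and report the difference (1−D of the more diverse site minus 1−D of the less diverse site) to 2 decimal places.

0.05

Sample 1: N=15, proportions 0.0667, 0.2, 0.0667, 0.4667, 0.0667, 0.1333, giving 1−D = 0.7111 (working shown to 4 dp, full precision carried).
Sample 2: N=121, proportions 0.2479, 0.5041, 0.124, 0.0331, 0.0165, 0.0661, 0.0083, giving 1−D = 0.6632.
Difference = |0.7111 − 0.6632| = 0.0479, i.e. 0.05 to 2 decimal places.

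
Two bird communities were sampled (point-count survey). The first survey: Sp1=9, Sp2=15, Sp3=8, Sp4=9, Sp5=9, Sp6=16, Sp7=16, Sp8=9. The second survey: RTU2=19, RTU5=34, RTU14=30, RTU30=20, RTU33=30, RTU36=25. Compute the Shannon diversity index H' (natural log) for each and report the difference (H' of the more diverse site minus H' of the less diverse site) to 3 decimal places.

0.268

The first survey: N=91, proportions 0.0989, 0.16484, 0.08791, 0.0989, 0.0989, 0.17582, 0.17582, 0.0989, giving H' = 2.03746 (working shown to 5 dp, full precision carried).
The second survey: N=158, proportions 0.12025, 0.21519, 0.18987, 0.12658, 0.18987, 0.15823, giving H' = 1.76956.
Difference = |2.03746 − 1.76956| = 0.26790, i.e. 0.268 to 3 decimal places.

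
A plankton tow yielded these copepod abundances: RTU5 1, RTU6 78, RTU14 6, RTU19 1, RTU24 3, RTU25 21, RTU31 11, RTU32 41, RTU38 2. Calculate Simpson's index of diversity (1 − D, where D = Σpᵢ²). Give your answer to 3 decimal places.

0.689

Total N = 1+78+6+1+3+21+11+41+2 = 164, so the proportions are 0.0061, 0.47561, 0.03659, 0.0061, 0.01829, 0.12805, 0.06707, 0.25, 0.0122 (working shown to 5 dp, full precision carried).
D = 0.0061² + 0.47561² + 0.03659² + 0.0061² + 0.01829² + 0.12805² + 0.06707² + 0.25² + 0.0122² = 0.00004 + 0.22620 + 0.00134 + 0.00004 + 0.00033 + 0.01640 + 0.00450 + 0.06250 + 0.00015 = 0.31150.
So 1 − D = 0.68850, i.e. 0.689 to 3 decimal places.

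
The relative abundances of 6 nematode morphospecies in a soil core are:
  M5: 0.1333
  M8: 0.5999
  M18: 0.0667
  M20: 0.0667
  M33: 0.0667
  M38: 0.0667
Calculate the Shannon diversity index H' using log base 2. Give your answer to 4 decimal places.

1.8720

Each pᵢ log₂ pᵢ term (working shown to 6 dp, full precision carried): 0.1333×(-2.907251)=-0.387537, 0.5999×(-0.737206)=-0.442250, 0.0667×(-3.906169)=-0.260542, 0.0667×(-3.906169)=-0.260542, 0.0667×(-3.906169)=-0.260542, 0.0667×(-3.906169)=-0.260542.
Sum = -1.871953, so H' = 1.8720.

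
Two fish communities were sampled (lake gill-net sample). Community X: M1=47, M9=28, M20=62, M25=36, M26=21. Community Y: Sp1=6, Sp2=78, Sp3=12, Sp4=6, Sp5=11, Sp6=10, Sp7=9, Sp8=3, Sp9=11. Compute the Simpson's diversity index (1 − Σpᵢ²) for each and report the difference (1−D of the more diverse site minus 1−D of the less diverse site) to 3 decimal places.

0.088

Community X: N=194, proportions 0.24227, 0.14433, 0.31959, 0.18557, 0.10825, giving 1−D = 0.77219 (working shown to 5 dp, full precision carried).
Community Y: N=146, proportions 0.0411, 0.53425, 0.08219, 0.0411, 0.07534, 0.06849, 0.06164, 0.02055, 0.07534, giving 1−D = 0.68418.
Difference = |0.77219 − 0.68418| = 0.08801, i.e. 0.088 to 3 decimal places.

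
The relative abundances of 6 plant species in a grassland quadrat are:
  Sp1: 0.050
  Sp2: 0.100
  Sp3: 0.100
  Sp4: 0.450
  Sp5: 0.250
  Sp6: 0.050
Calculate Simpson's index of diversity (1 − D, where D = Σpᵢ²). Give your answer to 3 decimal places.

0.710

D = 0.05² + 0.1² + 0.1² + 0.45² + 0.25² + 0.05² = 0.00250 + 0.01000 + 0.01000 + 0.20250 + 0.06250 + 0.00250 = 0.29000 (working shown to 5 dp, full precision carried).
So 1 − D = 0.71000, i.e. 0.710 to 3 decimal places.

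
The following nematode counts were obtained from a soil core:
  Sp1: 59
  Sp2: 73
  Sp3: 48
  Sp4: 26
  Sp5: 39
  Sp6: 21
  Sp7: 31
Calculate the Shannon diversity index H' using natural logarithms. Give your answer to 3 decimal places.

1.864

Total N = 59+73+48+26+39+21+31 = 297, so the proportions are 0.19865, 0.24579, 0.16162, 0.08754, 0.13131, 0.07071, 0.10438 (working shown to 5 dp, full precision carried).
Each pᵢ ln pᵢ term: 0.19865×(-1.61619)=-0.32106, 0.24579×(-1.40327)=-0.34491, 0.16162×(-1.82253)=-0.29455, 0.08754×(-2.43564)=-0.21322, 0.13131×(-2.03017)=-0.26659, 0.07071×(-2.64921)=-0.18732, 0.10438×(-2.25974)=-0.23587.
Sum = -1.86352, so H' = 1.864.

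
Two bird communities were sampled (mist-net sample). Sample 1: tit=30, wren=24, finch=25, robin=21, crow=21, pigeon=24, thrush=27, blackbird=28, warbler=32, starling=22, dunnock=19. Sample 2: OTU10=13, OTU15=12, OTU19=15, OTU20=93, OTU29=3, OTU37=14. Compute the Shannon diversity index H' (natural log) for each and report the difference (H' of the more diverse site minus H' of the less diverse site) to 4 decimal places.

Sample 1: N=273, proportions 0.10989, 0.087912, 0.091575, 0.076923, 0.076923, 0.087912, 0.098901, 0.102564, 0.117216, 0.080586, 0.069597, giving H' = 2.385792 (working shown to 6 dp, full precision carried).
Sample 2: N=150, proportions 0.086667, 0.08, 0.1, 0.62, 0.02, 0.093333, giving H' = 1.240246.
Difference = |2.385792 − 1.240246| = 1.145546, i.e. 1.1455 to 4 decimal places.

1.1455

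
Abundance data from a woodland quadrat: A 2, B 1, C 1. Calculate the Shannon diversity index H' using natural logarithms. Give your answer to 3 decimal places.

1.040

Total N = 2+1+1 = 4, so the proportions are 0.5, 0.25, 0.25 (working shown to 5 dp, full precision carried).
Each pᵢ ln pᵢ term: 0.5×(-0.69315)=-0.34657, 0.25×(-1.38629)=-0.34657, 0.25×(-1.38629)=-0.34657.
Sum = -1.03972, so H' = 1.040.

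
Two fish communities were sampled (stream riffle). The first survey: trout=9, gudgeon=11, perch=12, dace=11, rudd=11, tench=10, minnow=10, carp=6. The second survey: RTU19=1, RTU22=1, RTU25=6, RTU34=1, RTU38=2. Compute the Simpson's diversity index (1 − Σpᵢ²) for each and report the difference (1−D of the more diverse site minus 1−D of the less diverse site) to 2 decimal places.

The first survey: N=80, proportions 0.1125, 0.1375, 0.15, 0.1375, 0.1375, 0.125, 0.125, 0.075, giving 1−D = 0.8712 (working shown to 4 dp, full precision carried).
The second survey: N=11, proportions 0.0909, 0.0909, 0.5455, 0.0909, 0.1818, giving 1−D = 0.6446.
Difference = |0.8712 − 0.6446| = 0.2266, i.e. 0.23 to 2 decimal places.

0.23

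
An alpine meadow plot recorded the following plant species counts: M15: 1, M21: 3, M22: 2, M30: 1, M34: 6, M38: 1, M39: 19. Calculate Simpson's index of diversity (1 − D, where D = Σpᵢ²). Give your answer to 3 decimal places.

0.621

Total N = 1+3+2+1+6+1+19 = 33, so the proportions are 0.0303, 0.09091, 0.06061, 0.0303, 0.18182, 0.0303, 0.57576 (working shown to 5 dp, full precision carried).
D = 0.0303² + 0.09091² + 0.06061² + 0.0303² + 0.18182² + 0.0303² + 0.57576² = 0.00092 + 0.00826 + 0.00367 + 0.00092 + 0.03306 + 0.00092 + 0.33150 = 0.37925.
So 1 − D = 0.62075, i.e. 0.621 to 3 decimal places.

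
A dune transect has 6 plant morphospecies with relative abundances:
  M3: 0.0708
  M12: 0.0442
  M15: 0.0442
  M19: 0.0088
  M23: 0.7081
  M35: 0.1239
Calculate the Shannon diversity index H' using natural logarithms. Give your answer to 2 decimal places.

1.01

Each pᵢ ln pᵢ term (working shown to 4 dp, full precision carried): 0.0708×(-2.6479)=-0.1875, 0.0442×(-3.1190)=-0.1379, 0.0442×(-3.1190)=-0.1379, 0.0088×(-4.7330)=-0.0417, 0.7081×(-0.3452)=-0.2444, 0.1239×(-2.0883)=-0.2587.
Sum = -1.0080, so H' = 1.01.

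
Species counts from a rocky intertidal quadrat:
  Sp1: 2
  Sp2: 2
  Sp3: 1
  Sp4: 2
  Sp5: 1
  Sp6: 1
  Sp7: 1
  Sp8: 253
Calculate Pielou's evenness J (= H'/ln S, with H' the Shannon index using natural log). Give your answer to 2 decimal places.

Total N = 2+2+1+2+1+1+1+253 = 263, so the proportions are 0.0076, 0.0076, 0.0038, 0.0076, 0.0038, 0.0038, 0.0038, 0.962 (working shown to 4 dp, full precision carried).
H' = −Σ pᵢ ln pᵢ = −((-0.0371) + (-0.0371) + (-0.0212) + (-0.0371) + (-0.0212) + (-0.0212) + (-0.0212) + (-0.0373)) = 0.2333.
With S = 8 species, ln S = 2.0794, so J = 0.2333/2.0794 = 0.1122, i.e. 0.11 to 2 decimal places.

0.11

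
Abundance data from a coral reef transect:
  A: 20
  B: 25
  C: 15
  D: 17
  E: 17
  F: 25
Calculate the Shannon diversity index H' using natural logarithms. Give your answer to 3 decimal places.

1.772

Total N = 20+25+15+17+17+25 = 119, so the proportions are 0.16807, 0.21008, 0.12605, 0.14286, 0.14286, 0.21008 (working shown to 5 dp, full precision carried).
Each pᵢ ln pᵢ term: 0.16807×(-1.78339)=-0.29973, 0.21008×(-1.56025)=-0.32778, 0.12605×(-2.07107)=-0.26106, 0.14286×(-1.94591)=-0.27799, 0.14286×(-1.94591)=-0.27799, 0.21008×(-1.56025)=-0.32778.
Sum = -1.77233, so H' = 1.772.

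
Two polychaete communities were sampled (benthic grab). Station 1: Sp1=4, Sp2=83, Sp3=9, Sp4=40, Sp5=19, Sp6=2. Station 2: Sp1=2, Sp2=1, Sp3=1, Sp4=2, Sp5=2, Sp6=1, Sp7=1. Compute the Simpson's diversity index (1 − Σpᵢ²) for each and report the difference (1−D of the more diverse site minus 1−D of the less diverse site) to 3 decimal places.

0.203

Station 1: N=157, proportions 0.02548, 0.52866, 0.05732, 0.25478, 0.12102, 0.01274, giving 1−D = 0.63686 (working shown to 5 dp, full precision carried).
Station 2: N=10, proportions 0.2, 0.1, 0.1, 0.2, 0.2, 0.1, 0.1, giving 1−D = 0.84000.
Difference = |0.63686 − 0.84000| = 0.20314, i.e. 0.203 to 3 decimal places.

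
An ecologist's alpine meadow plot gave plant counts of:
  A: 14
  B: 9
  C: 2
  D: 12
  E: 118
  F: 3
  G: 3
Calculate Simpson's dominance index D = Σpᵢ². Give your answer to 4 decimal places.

Total N = 14+9+2+12+118+3+3 = 161, so the proportions are 0.086957, 0.055901, 0.012422, 0.074534, 0.732919, 0.018634, 0.018634 (working shown to 6 dp, full precision carried).
D = 0.086957² + 0.055901² + 0.012422² + 0.074534² + 0.732919² + 0.018634² + 0.018634² = 0.007561 + 0.003125 + 0.000154 + 0.005555 + 0.537171 + 0.000347 + 0.000347 = 0.554261.
To 4 decimal places, D = 0.5543.

0.5543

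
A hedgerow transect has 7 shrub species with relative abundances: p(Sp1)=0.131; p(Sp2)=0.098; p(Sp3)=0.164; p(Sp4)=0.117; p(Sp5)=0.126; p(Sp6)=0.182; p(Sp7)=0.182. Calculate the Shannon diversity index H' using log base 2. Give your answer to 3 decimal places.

Each pᵢ log₂ pᵢ term (working shown to 5 dp, full precision carried): 0.131×(-2.93236)=-0.38414, 0.098×(-3.35107)=-0.32841, 0.164×(-2.60823)=-0.42775, 0.117×(-3.09542)=-0.36216, 0.126×(-2.98850)=-0.37655, 0.182×(-2.45799)=-0.44735, 0.182×(-2.45799)=-0.44735.
Sum = -2.77372, so H' = 2.774.

2.774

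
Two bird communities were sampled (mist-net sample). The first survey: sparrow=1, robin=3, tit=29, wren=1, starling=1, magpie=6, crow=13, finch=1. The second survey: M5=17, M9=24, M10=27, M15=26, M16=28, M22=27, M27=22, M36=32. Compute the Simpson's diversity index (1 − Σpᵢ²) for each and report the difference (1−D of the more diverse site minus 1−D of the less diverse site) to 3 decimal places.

The first survey: N=55, proportions 0.01818, 0.05455, 0.52727, 0.01818, 0.01818, 0.10909, 0.23636, 0.01818, giving 1−D = 0.64992 (working shown to 5 dp, full precision carried).
The second survey: N=203, proportions 0.08374, 0.11823, 0.133, 0.12808, 0.13793, 0.133, 0.10837, 0.15764, giving 1−D = 0.87161.
Difference = |0.64992 − 0.87161| = 0.22169, i.e. 0.222 to 3 decimal places.

0.222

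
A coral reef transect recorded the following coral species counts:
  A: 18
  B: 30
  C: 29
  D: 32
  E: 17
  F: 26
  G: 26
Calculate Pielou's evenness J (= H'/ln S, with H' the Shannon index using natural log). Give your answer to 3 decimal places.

Total N = 18+30+29+32+17+26+26 = 178, so the proportions are 0.10112, 0.16854, 0.16292, 0.17978, 0.09551, 0.14607, 0.14607 (working shown to 5 dp, full precision carried).
H' = −Σ pᵢ ln pᵢ = −((-0.23172) + (-0.30010) + (-0.29562) + (-0.30850) + (-0.22430) + (-0.28099) + (-0.28099)) = 1.92221.
With S = 7 species, ln S = 1.94591, so J = 1.92221/1.94591 = 0.98782, i.e. 0.988 to 3 decimal places.

0.988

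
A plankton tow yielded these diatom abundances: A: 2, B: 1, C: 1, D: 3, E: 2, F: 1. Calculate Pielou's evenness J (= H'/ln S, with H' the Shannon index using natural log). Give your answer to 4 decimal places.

0.9464

Total N = 2+1+1+3+2+1 = 10, so the proportions are 0.2, 0.1, 0.1, 0.3, 0.2, 0.1 (working shown to 6 dp, full precision carried).
H' = −Σ pᵢ ln pᵢ = −((-0.321888) + (-0.230259) + (-0.230259) + (-0.361192) + (-0.321888) + (-0.230259)) = 1.695743.
With S = 6 species, ln S = 1.791759, so J = 1.695743/1.791759 = 0.946412, i.e. 0.9464 to 4 decimal places.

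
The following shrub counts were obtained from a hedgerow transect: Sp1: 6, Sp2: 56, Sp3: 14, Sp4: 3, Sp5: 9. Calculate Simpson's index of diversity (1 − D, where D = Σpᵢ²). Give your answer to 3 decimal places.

Total N = 6+56+14+3+9 = 88, so the proportions are 0.06818, 0.63636, 0.15909, 0.03409, 0.10227 (working shown to 5 dp, full precision carried).
D = 0.06818² + 0.63636² + 0.15909² + 0.03409² + 0.10227² = 0.00465 + 0.40496 + 0.02531 + 0.00116 + 0.01046 = 0.44654.
So 1 − D = 0.55346, i.e. 0.553 to 3 decimal places.

0.553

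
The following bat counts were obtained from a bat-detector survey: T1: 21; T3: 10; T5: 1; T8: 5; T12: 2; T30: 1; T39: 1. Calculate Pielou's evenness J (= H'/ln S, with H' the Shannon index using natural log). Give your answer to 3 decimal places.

Total N = 21+10+1+5+2+1+1 = 41, so the proportions are 0.5122, 0.2439, 0.02439, 0.12195, 0.04878, 0.02439, 0.02439 (working shown to 5 dp, full precision carried).
H' = −Σ pᵢ ln pᵢ = −((-0.34268) + (-0.34414) + (-0.09057) + (-0.25660) + (-0.14734) + (-0.09057) + (-0.09057)) = 1.36249.
With S = 7 species, ln S = 1.94591, so J = 1.36249/1.94591 = 0.70018, i.e. 0.700 to 3 decimal places.

0.700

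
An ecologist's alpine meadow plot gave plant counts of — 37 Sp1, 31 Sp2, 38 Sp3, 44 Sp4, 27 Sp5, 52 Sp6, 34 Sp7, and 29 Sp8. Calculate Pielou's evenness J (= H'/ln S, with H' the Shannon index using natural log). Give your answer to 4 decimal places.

0.9895

Total N = 37+31+38+44+27+52+34+29 = 292, so the proportions are 0.126712, 0.106164, 0.130137, 0.150685, 0.092466, 0.178082, 0.116438, 0.099315 (working shown to 6 dp, full precision carried).
H' = −Σ pᵢ ln pᵢ = −((-0.261767) + (-0.238102) + (-0.265371) + (-0.285181) + (-0.220153) + (-0.307283) + (-0.250388) + (-0.229364)) = 2.057609.
With S = 8 species, ln S = 2.079442, so J = 2.057609/2.079442 = 0.989501, i.e. 0.9895 to 4 decimal places.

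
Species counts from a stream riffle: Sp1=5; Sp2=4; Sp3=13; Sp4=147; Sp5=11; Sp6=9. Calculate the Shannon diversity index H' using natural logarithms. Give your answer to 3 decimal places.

Total N = 5+4+13+147+11+9 = 189, so the proportions are 0.02646, 0.02116, 0.06878, 0.77778, 0.0582, 0.04762 (working shown to 5 dp, full precision carried).
Each pᵢ ln pᵢ term: 0.02646×(-3.63231)=-0.09609, 0.02116×(-3.85545)=-0.08160, 0.06878×(-2.67680)=-0.18412, 0.77778×(-0.25131)=-0.19547, 0.0582×(-2.84385)=-0.16552, 0.04762×(-3.04452)=-0.14498.
Sum = -0.86777, so H' = 0.868.

0.868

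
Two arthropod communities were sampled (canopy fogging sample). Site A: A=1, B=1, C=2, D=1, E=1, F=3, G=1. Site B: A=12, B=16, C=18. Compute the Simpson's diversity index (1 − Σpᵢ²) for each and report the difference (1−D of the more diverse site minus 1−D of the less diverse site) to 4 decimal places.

0.1622

Site A: N=10, proportions 0.1, 0.1, 0.2, 0.1, 0.1, 0.3, 0.1, giving 1−D = 0.820000 (working shown to 6 dp, full precision carried).
Site B: N=46, proportions 0.26087, 0.347826, 0.391304, giving 1−D = 0.657845.
Difference = |0.820000 − 0.657845| = 0.162155, i.e. 0.1622 to 4 decimal places.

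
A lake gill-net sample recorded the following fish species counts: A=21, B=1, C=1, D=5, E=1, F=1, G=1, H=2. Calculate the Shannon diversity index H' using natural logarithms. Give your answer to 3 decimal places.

Total N = 21+1+1+5+1+1+1+2 = 33, so the proportions are 0.63636, 0.0303, 0.0303, 0.15152, 0.0303, 0.0303, 0.0303, 0.06061 (working shown to 5 dp, full precision carried).
Each pᵢ ln pᵢ term: 0.63636×(-0.45199)=-0.28763, 0.0303×(-3.49651)=-0.10595, 0.0303×(-3.49651)=-0.10595, 0.15152×(-1.88707)=-0.28592, 0.0303×(-3.49651)=-0.10595, 0.0303×(-3.49651)=-0.10595, 0.0303×(-3.49651)=-0.10595, 0.06061×(-2.80336)=-0.16990.
Sum = -1.27322, so H' = 1.273.

1.273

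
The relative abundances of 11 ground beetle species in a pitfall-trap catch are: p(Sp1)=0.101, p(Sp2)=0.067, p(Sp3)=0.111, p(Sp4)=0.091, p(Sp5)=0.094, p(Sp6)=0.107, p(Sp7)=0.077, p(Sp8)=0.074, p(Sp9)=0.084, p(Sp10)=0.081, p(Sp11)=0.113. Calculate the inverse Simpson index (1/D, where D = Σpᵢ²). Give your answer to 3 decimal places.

10.710

D = 0.101² + 0.067² + 0.111² + 0.091² + 0.094² + 0.107² + 0.077² + 0.074² + 0.084² + 0.081² + 0.113² = 0.01020100 + 0.00448900 + 0.01232100 + 0.00828100 + 0.00883600 + 0.01144900 + 0.00592900 + 0.00547600 + 0.00705600 + 0.00656100 + 0.01276900 = 0.09336800 (working shown to 8 dp, full precision carried).
So 1/D = 10.71031, i.e. 10.710 to 3 decimal places.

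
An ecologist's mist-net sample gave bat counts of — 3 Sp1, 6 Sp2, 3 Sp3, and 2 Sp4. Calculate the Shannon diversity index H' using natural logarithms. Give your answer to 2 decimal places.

1.30

Total N = 3+6+3+2 = 14, so the proportions are 0.2143, 0.4286, 0.2143, 0.1429 (working shown to 4 dp, full precision carried).
Each pᵢ ln pᵢ term: 0.2143×(-1.5404)=-0.3301, 0.4286×(-0.8473)=-0.3631, 0.2143×(-1.5404)=-0.3301, 0.1429×(-1.9459)=-0.2780.
Sum = -1.3013, so H' = 1.30.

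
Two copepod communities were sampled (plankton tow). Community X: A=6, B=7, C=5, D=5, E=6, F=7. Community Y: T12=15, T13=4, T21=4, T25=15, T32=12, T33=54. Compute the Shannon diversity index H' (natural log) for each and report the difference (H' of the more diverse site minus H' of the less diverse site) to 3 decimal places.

0.384

Community X: N=36, proportions 0.16667, 0.19444, 0.13889, 0.13889, 0.16667, 0.19444, giving H' = 1.78246 (working shown to 5 dp, full precision carried).
Community Y: N=104, proportions 0.14423, 0.03846, 0.03846, 0.14423, 0.11538, 0.51923, giving H' = 1.39866.
Difference = |1.78246 − 1.39866| = 0.38380, i.e. 0.384 to 3 decimal places.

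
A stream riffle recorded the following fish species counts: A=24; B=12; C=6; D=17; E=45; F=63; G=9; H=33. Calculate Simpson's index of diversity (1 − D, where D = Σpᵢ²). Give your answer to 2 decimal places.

Total N = 24+12+6+17+45+63+9+33 = 209, so the proportions are 0.1148, 0.0574, 0.0287, 0.0813, 0.2153, 0.3014, 0.0431, 0.1579 (working shown to 4 dp, full precision carried).
D = 0.1148² + 0.0574² + 0.0287² + 0.0813² + 0.2153² + 0.3014² + 0.0431² + 0.1579² = 0.0132 + 0.0033 + 0.0008 + 0.0066 + 0.0464 + 0.0909 + 0.0019 + 0.0249 = 0.1879.
So 1 − D = 0.8121, i.e. 0.81 to 2 decimal places.

0.81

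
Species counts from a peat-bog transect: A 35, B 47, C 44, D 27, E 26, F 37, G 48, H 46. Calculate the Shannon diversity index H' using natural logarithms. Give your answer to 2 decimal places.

2.06

Total N = 35+47+44+27+26+37+48+46 = 310, so the proportions are 0.1129, 0.1516, 0.1419, 0.0871, 0.0839, 0.1194, 0.1548, 0.1484 (working shown to 4 dp, full precision carried).
Each pᵢ ln pᵢ term: 0.1129×(-2.1812)=-0.2463, 0.1516×(-1.8864)=-0.2860, 0.1419×(-1.9524)=-0.2771, 0.0871×(-2.4407)=-0.2126, 0.0839×(-2.4785)=-0.2079, 0.1194×(-2.1257)=-0.2537, 0.1548×(-1.8654)=-0.2888, 0.1484×(-1.9079)=-0.2831.
Sum = -2.0555, so H' = 2.06.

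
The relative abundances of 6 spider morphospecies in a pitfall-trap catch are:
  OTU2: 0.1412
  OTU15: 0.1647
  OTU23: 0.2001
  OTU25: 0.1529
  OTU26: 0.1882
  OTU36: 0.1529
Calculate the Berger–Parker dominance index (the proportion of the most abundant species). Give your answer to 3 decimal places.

0.200

The largest proportion is 0.2001, i.e. d = 0.200 to 3 decimal places.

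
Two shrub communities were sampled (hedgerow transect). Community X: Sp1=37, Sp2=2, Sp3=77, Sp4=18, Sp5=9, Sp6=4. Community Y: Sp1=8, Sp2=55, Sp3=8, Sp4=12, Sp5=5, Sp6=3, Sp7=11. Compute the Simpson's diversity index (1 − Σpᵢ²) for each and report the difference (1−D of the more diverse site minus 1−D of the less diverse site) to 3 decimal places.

0.026

Community X: N=147, proportions 0.2517, 0.01361, 0.52381, 0.12245, 0.06122, 0.02721, giving 1−D = 0.64260 (working shown to 5 dp, full precision carried).
Community Y: N=102, proportions 0.07843, 0.53922, 0.07843, 0.11765, 0.04902, 0.02941, 0.10784, giving 1−D = 0.66820.
Difference = |0.64260 − 0.66820| = 0.02560, i.e. 0.026 to 3 decimal places.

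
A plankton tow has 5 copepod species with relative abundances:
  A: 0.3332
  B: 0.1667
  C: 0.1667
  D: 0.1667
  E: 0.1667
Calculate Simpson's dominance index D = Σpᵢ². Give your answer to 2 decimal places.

0.22

D = 0.3332² + 0.1667² + 0.1667² + 0.1667² + 0.1667² = 0.1110 + 0.0278 + 0.0278 + 0.0278 + 0.0278 = 0.2222 (working shown to 4 dp, full precision carried).
To 2 decimal places, D = 0.22.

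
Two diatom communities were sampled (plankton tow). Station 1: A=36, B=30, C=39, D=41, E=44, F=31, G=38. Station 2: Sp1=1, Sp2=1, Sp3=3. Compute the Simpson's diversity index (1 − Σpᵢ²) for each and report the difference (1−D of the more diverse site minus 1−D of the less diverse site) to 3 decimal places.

Station 1: N=259, proportions 0.139, 0.11583, 0.15058, 0.1583, 0.16988, 0.11969, 0.14672, giving 1−D = 0.85482 (working shown to 5 dp, full precision carried).
Station 2: N=5, proportions 0.2, 0.2, 0.6, giving 1−D = 0.56000.
Difference = |0.85482 − 0.56000| = 0.29482, i.e. 0.295 to 3 decimal places.

0.295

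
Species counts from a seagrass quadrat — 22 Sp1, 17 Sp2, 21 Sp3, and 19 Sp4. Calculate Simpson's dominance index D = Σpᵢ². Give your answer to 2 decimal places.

0.25

Total N = 22+17+21+19 = 79, so the proportions are 0.2785, 0.2152, 0.2658, 0.2405 (working shown to 4 dp, full precision carried).
D = 0.2785² + 0.2152² + 0.2658² + 0.2405² = 0.0776 + 0.0463 + 0.0707 + 0.0578 = 0.2524.
To 2 decimal places, D = 0.25.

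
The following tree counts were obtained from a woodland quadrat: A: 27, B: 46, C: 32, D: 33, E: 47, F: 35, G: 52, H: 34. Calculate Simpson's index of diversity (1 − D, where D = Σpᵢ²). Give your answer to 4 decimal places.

Total N = 27+46+32+33+47+35+52+34 = 306, so the proportions are 0.088235, 0.150327, 0.104575, 0.107843, 0.153595, 0.114379, 0.169935, 0.111111 (working shown to 6 dp, full precision carried).
D = 0.088235² + 0.150327² + 0.104575² + 0.107843² + 0.153595² + 0.114379² + 0.169935² + 0.111111² = 0.007785 + 0.022598 + 0.010936 + 0.011630 + 0.023591 + 0.013083 + 0.028878 + 0.012346 = 0.130847.
So 1 − D = 0.869153, i.e. 0.8692 to 4 decimal places.

0.8692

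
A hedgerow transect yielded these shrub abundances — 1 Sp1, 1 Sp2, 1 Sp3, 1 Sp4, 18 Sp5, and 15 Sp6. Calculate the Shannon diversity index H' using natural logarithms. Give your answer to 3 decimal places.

Total N = 1+1+1+1+18+15 = 37, so the proportions are 0.02703, 0.02703, 0.02703, 0.02703, 0.48649, 0.40541 (working shown to 5 dp, full precision carried).
Each pᵢ ln pᵢ term: 0.02703×(-3.61092)=-0.09759, 0.02703×(-3.61092)=-0.09759, 0.02703×(-3.61092)=-0.09759, 0.02703×(-3.61092)=-0.09759, 0.48649×(-0.72055)=-0.35054, 0.40541×(-0.90287)=-0.36603.
Sum = -1.10693, so H' = 1.107.

1.107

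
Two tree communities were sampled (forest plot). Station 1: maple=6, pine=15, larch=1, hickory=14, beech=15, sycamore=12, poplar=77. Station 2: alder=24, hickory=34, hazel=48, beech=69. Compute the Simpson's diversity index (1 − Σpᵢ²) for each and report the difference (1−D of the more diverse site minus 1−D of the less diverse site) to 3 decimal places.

0.057

Station 1: N=140, proportions 0.04286, 0.10714, 0.00714, 0.1, 0.10714, 0.08571, 0.55, giving 1−D = 0.65531 (working shown to 5 dp, full precision carried).
Station 2: N=175, proportions 0.13714, 0.19429, 0.27429, 0.39429, giving 1−D = 0.71275.
Difference = |0.65531 − 0.71275| = 0.05744, i.e. 0.057 to 3 decimal places.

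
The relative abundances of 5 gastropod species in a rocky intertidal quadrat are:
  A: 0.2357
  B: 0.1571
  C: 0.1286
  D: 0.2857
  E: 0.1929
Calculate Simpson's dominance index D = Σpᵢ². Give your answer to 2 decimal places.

0.22

D = 0.2357² + 0.1571² + 0.1286² + 0.2857² + 0.1929² = 0.0556 + 0.0247 + 0.0165 + 0.0816 + 0.0372 = 0.2156 (working shown to 4 dp, full precision carried).
To 2 decimal places, D = 0.22.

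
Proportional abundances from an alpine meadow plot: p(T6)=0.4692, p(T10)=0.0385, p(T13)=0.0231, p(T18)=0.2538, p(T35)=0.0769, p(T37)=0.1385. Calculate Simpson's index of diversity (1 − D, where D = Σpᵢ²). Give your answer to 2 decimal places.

D = 0.4692² + 0.0385² + 0.0231² + 0.2538² + 0.0769² + 0.1385² = 0.2201 + 0.0015 + 0.0005 + 0.0644 + 0.0059 + 0.0192 = 0.3117 (working shown to 4 dp, full precision carried).
So 1 − D = 0.6883, i.e. 0.69 to 2 decimal places.

0.69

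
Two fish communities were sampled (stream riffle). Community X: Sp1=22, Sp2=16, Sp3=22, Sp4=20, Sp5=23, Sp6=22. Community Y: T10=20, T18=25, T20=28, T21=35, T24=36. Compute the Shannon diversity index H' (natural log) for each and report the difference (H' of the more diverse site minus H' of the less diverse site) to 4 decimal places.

Community X: N=125, proportions 0.176, 0.128, 0.176, 0.16, 0.184, 0.176, giving H' = 1.785104 (working shown to 6 dp, full precision carried).
Community Y: N=144, proportions 0.138889, 0.173611, 0.194444, 0.243056, 0.25, giving H' = 1.586951.
Difference = |1.785104 − 1.586951| = 0.198153, i.e. 0.1982 to 4 decimal places.

0.1982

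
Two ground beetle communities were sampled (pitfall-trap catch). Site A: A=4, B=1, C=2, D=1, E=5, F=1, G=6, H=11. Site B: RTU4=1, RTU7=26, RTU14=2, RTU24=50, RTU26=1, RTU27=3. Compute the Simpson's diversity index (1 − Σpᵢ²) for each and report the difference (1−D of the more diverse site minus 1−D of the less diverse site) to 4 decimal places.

Site A: N=31, proportions 0.129032, 0.032258, 0.064516, 0.032258, 0.16129, 0.032258, 0.193548, 0.354839, giving 1−D = 0.786681 (working shown to 6 dp, full precision carried).
Site B: N=83, proportions 0.012048, 0.313253, 0.024096, 0.60241, 0.012048, 0.036145, giving 1−D = 0.536798.
Difference = |0.786681 − 0.536798| = 0.249883, i.e. 0.2499 to 4 decimal places.

0.2499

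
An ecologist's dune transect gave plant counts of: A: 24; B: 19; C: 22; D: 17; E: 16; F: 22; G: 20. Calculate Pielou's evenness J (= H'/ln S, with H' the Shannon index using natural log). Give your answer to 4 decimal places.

0.9954

Total N = 24+19+22+17+16+22+20 = 140, so the proportions are 0.171429, 0.135714, 0.157143, 0.121429, 0.114286, 0.157143, 0.142857 (working shown to 6 dp, full precision carried).
H' = −Σ pᵢ ln pᵢ = −((-0.302329) + (-0.271049) + (-0.290809) + (-0.256024) + (-0.247892) + (-0.290809) + (-0.277987)) = 1.936898.
With S = 7 species, ln S = 1.945910, so J = 1.936898/1.945910 = 0.995369, i.e. 0.9954 to 4 decimal places.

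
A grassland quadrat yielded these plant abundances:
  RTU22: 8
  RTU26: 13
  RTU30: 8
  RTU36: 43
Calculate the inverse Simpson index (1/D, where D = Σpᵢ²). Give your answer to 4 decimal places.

Total N = 8+13+8+43 = 72, so the proportions are 0.1111111, 0.1805556, 0.1111111, 0.5972222 (working shown to 7 dp, full precision carried).
D = 0.1111111² + 0.1805556² + 0.1111111² + 0.5972222² = 0.0123457 + 0.0326003 + 0.0123457 + 0.3566744 = 0.4139660.
So 1/D = 2.415657, i.e. 2.4157 to 4 decimal places.

2.4157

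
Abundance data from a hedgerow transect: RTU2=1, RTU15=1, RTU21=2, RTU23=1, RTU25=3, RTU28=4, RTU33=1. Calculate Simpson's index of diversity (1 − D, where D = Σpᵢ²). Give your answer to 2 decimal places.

0.80

Total N = 1+1+2+1+3+4+1 = 13, so the proportions are 0.0769, 0.0769, 0.1538, 0.0769, 0.2308, 0.3077, 0.0769 (working shown to 4 dp, full precision carried).
D = 0.0769² + 0.0769² + 0.1538² + 0.0769² + 0.2308² + 0.3077² + 0.0769² = 0.0059 + 0.0059 + 0.0237 + 0.0059 + 0.0533 + 0.0947 + 0.0059 = 0.1953.
So 1 − D = 0.8047, i.e. 0.80 to 2 decimal places.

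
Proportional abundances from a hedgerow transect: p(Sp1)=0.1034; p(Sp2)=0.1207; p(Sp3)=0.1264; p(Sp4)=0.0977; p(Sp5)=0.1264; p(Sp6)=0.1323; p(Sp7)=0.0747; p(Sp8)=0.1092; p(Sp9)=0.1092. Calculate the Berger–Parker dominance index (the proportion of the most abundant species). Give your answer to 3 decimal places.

The largest proportion is 0.1323, i.e. d = 0.132 to 3 decimal places.

0.132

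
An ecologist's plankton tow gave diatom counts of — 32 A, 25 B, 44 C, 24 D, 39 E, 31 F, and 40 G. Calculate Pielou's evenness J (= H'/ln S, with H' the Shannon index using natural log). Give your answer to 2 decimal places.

0.99

Total N = 32+25+44+24+39+31+40 = 235, so the proportions are 0.1362, 0.1064, 0.1872, 0.1021, 0.166, 0.1319, 0.1702 (working shown to 4 dp, full precision carried).
H' = −Σ pᵢ ln pᵢ = −((-0.2715) + (-0.2384) + (-0.3137) + (-0.2330) + (-0.2981) + (-0.2672) + (-0.3014)) = 1.9232.
With S = 7 species, ln S = 1.9459, so J = 1.9232/1.9459 = 0.9884, i.e. 0.99 to 2 decimal places.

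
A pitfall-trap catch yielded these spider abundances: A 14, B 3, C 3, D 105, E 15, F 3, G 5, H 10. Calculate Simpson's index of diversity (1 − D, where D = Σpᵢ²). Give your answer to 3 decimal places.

Total N = 14+3+3+105+15+3+5+10 = 158, so the proportions are 0.08861, 0.01899, 0.01899, 0.66456, 0.09494, 0.01899, 0.03165, 0.06329 (working shown to 5 dp, full precision carried).
D = 0.08861² + 0.01899² + 0.01899² + 0.66456² + 0.09494² + 0.01899² + 0.03165² + 0.06329² = 0.00785 + 0.00036 + 0.00036 + 0.44164 + 0.00901 + 0.00036 + 0.00100 + 0.00401 = 0.46459.
So 1 − D = 0.53541, i.e. 0.535 to 3 decimal places.

0.535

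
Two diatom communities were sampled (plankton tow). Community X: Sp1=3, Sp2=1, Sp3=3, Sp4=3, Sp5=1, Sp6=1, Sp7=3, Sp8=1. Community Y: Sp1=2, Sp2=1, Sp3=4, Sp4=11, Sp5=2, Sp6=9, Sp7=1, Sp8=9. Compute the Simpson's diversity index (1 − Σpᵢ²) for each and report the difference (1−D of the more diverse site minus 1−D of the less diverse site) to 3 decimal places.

0.047

Community X: N=16, proportions 0.1875, 0.0625, 0.1875, 0.1875, 0.0625, 0.0625, 0.1875, 0.0625, giving 1−D = 0.84375 (working shown to 5 dp, full precision carried).
Community Y: N=39, proportions 0.05128, 0.02564, 0.10256, 0.28205, 0.05128, 0.23077, 0.02564, 0.23077, giving 1−D = 0.79684.
Difference = |0.84375 − 0.79684| = 0.04691, i.e. 0.047 to 3 decimal places.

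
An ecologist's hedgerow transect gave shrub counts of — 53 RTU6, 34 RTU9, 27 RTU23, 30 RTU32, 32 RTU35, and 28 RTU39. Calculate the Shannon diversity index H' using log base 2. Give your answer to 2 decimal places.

2.54

Total N = 53+34+27+30+32+28 = 204, so the proportions are 0.2598, 0.1667, 0.1324, 0.1471, 0.1569, 0.1373 (working shown to 4 dp, full precision carried).
Each pᵢ log₂ pᵢ term: 0.2598×(-1.9445)=-0.5052, 0.1667×(-2.5850)=-0.4308, 0.1324×(-2.9175)=-0.3861, 0.1471×(-2.7655)=-0.4067, 0.1569×(-2.6724)=-0.4192, 0.1373×(-2.8651)=-0.3932.
Sum = -2.5413, so H' = 2.54.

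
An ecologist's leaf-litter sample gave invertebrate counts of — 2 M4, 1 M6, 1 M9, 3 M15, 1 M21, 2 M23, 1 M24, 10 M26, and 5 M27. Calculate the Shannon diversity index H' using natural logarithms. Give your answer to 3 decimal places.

Total N = 2+1+1+3+1+2+1+10+5 = 26, so the proportions are 0.07692, 0.03846, 0.03846, 0.11538, 0.03846, 0.07692, 0.03846, 0.38462, 0.19231 (working shown to 5 dp, full precision carried).
Each pᵢ ln pᵢ term: 0.07692×(-2.56495)=-0.19730, 0.03846×(-3.25810)=-0.12531, 0.03846×(-3.25810)=-0.12531, 0.11538×(-2.15948)=-0.24917, 0.03846×(-3.25810)=-0.12531, 0.07692×(-2.56495)=-0.19730, 0.03846×(-3.25810)=-0.12531, 0.38462×(-0.95551)=-0.36750, 0.19231×(-1.64866)=-0.31705.
Sum = -1.82958, so H' = 1.830.

1.830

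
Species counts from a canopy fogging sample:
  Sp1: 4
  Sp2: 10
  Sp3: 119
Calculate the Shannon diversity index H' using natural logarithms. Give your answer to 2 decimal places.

0.40

Total N = 4+10+119 = 133, so the proportions are 0.0301, 0.0752, 0.8947 (working shown to 4 dp, full precision carried).
Each pᵢ ln pᵢ term: 0.0301×(-3.5041)=-0.1054, 0.0752×(-2.5878)=-0.1946, 0.8947×(-0.1112)=-0.0995.
Sum = -0.3995, so H' = 0.40.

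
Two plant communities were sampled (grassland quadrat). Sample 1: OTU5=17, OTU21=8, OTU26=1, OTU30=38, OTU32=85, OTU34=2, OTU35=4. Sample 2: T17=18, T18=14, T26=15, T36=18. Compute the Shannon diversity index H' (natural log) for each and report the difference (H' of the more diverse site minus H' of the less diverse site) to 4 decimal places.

0.1277

Sample 1: N=155, proportions 0.109677, 0.051613, 0.006452, 0.245161, 0.548387, 0.012903, 0.025806, giving H' = 1.252552 (working shown to 6 dp, full precision carried).
Sample 2: N=65, proportions 0.276923, 0.215385, 0.230769, 0.276923, giving H' = 1.380219.
Difference = |1.252552 − 1.380219| = 0.127667, i.e. 0.1277 to 4 decimal places.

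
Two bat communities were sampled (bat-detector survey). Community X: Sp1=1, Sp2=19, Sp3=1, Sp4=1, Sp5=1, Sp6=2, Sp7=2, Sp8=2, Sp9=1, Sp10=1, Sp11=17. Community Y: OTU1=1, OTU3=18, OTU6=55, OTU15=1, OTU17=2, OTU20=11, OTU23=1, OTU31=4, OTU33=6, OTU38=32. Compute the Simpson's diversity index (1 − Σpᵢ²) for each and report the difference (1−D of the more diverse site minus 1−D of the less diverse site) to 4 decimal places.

0.0246

Community X: N=48, proportions 0.020833, 0.395833, 0.020833, 0.020833, 0.020833, 0.041667, 0.041667, 0.041667, 0.020833, 0.020833, 0.354167, giving 1−D = 0.710069 (working shown to 6 dp, full precision carried).
Community Y: N=131, proportions 0.007634, 0.137405, 0.419847, 0.007634, 0.015267, 0.083969, 0.007634, 0.030534, 0.045802, 0.244275, giving 1−D = 0.734689.
Difference = |0.710069 − 0.734689| = 0.024620, i.e. 0.0246 to 4 decimal places.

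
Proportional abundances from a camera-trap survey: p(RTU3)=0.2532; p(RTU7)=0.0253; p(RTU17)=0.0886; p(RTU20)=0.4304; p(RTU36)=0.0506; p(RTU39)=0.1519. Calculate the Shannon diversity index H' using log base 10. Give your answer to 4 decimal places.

Each pᵢ log₁₀ pᵢ term (working shown to 6 dp, full precision carried): 0.2532×(-0.596536)=-0.151043, 0.0253×(-1.596879)=-0.040401, 0.0886×(-1.052566)=-0.093257, 0.4304×(-0.366128)=-0.157581, 0.0506×(-1.295849)=-0.065570, 0.1519×(-0.818442)=-0.124321.
Sum = -0.632174, so H' = 0.6322.

0.6322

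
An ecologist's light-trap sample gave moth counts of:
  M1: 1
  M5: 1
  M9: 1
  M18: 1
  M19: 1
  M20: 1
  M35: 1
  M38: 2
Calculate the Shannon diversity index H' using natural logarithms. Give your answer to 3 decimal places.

Total N = 1+1+1+1+1+1+1+2 = 9, so the proportions are 0.11111, 0.11111, 0.11111, 0.11111, 0.11111, 0.11111, 0.11111, 0.22222 (working shown to 5 dp, full precision carried).
Each pᵢ ln pᵢ term: 0.11111×(-2.19722)=-0.24414, 0.11111×(-2.19722)=-0.24414, 0.11111×(-2.19722)=-0.24414, 0.11111×(-2.19722)=-0.24414, 0.11111×(-2.19722)=-0.24414, 0.11111×(-2.19722)=-0.24414, 0.11111×(-2.19722)=-0.24414, 0.22222×(-1.50408)=-0.33424.
Sum = -2.04319, so H' = 2.043.

2.043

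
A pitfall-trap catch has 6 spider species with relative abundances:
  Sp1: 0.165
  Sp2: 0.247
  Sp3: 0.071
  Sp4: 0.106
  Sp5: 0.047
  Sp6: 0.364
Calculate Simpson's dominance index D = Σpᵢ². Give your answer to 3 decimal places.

D = 0.165² + 0.247² + 0.071² + 0.106² + 0.047² + 0.364² = 0.02723 + 0.06101 + 0.00504 + 0.01124 + 0.00221 + 0.13250 = 0.23922 (working shown to 5 dp, full precision carried).
To 3 decimal places, D = 0.239.

0.239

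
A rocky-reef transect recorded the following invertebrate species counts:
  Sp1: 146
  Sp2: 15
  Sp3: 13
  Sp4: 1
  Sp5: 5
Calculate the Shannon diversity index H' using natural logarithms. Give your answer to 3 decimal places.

0.695

Total N = 146+15+13+1+5 = 180, so the proportions are 0.81111, 0.08333, 0.07222, 0.00556, 0.02778 (working shown to 5 dp, full precision carried).
Each pᵢ ln pᵢ term: 0.81111×(-0.20935)=-0.16981, 0.08333×(-2.48491)=-0.20708, 0.07222×(-2.62801)=-0.18980, 0.00556×(-5.19296)=-0.02885, 0.02778×(-3.58352)=-0.09954.
Sum = -0.69507, so H' = 0.695.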